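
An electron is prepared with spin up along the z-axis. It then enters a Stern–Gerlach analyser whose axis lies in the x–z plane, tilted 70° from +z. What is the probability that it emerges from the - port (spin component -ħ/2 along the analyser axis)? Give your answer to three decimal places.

0.329

For spin-½, the probability of finding spin-up along an axis at angle θ to the initial spin direction is cos²(θ/2); spin-down is sin²(θ/2).
θ = 70°, so P = sin²(35°) ≈ 0.329.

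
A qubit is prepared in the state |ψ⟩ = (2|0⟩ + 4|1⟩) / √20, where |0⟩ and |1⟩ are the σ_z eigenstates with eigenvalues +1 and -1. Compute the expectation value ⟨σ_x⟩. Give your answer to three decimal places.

⟨σ_x⟩ = 2 Re(a* b)/(|a|²+|b|²) with a = 2, b = 4.
a* b = 8, so ⟨σ_x⟩ = 16/20.

0.800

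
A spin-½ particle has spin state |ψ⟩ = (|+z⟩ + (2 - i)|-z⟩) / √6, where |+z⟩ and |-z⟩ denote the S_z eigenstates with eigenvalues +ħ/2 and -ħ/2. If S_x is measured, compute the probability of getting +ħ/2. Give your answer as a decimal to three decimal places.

|+x⟩ = (|+z⟩ + |-z⟩)/√2, so ⟨+x|ψ⟩ = (3 - i) / (√2·√6).
P = |3 - i|² / 12 = 10/12.

0.833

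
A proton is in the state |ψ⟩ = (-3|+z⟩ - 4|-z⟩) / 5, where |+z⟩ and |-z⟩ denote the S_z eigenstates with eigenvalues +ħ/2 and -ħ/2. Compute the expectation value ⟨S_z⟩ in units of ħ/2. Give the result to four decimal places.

-0.2800

⟨σ_z⟩ = |a|² - |b|² divided by |a|²+|b|², with a, b the |+z⟩, |-z⟩ amplitudes.
= (9 - 16)/25 = -7/25.
⟨S_z⟩ = (ħ/2)·⟨σ_z⟩.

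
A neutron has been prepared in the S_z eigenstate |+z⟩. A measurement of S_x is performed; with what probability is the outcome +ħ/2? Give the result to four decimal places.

0.5000

In the S_z basis, |+z⟩ = |↑⟩ and |+x⟩ = (|↑⟩ + |↓⟩)/√2.
|⟨+x|+z⟩|² = 1/2.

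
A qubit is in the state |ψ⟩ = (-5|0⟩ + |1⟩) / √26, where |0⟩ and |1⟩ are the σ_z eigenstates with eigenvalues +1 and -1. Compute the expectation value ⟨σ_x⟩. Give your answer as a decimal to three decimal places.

⟨σ_x⟩ = 2 Re(a* b)/(|a|²+|b|²) with a = -5, b = 1.
a* b = -5, so ⟨σ_x⟩ = -10/26.

-0.385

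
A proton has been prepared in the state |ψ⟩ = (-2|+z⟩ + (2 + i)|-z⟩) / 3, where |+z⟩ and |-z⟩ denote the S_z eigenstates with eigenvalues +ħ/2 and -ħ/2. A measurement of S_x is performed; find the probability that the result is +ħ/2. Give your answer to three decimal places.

|+x⟩ = (|+z⟩ + |-z⟩)/√2, so ⟨+x|ψ⟩ = (i) / (√2·3).
P = |i|² / 18 = 1/18.

0.056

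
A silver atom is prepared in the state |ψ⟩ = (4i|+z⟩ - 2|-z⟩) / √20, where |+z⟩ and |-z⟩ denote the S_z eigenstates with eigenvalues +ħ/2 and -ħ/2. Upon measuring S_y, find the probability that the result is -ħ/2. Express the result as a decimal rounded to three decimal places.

0.100

|-y⟩ = (|+z⟩ - i|-z⟩)/√2, so ⟨-y|ψ⟩ = (2i) / (√2·√20).
P = |2i|² / 40 = 4/40.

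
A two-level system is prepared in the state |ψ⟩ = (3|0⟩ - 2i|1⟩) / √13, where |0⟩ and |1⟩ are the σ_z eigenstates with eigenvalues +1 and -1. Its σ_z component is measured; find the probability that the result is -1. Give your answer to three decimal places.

0.308

The -1 outcome corresponds to |1⟩. Its amplitude in |ψ⟩ is -2i/√13.
P = |-2i|² / 13 = 4/13.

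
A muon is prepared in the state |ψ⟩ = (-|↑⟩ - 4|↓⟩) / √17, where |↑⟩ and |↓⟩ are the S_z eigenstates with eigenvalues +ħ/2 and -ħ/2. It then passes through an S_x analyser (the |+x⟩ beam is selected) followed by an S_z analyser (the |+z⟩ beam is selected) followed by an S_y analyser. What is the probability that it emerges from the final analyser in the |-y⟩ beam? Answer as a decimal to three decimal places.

0.184

First analyser (S_x): P(|+x⟩) = |⟨+x|ψ⟩|² = 25/34.
After stage 1 the state is |+x⟩; P(|+z⟩) = |⟨+z|+x⟩|² = 1/2.
After stage 2 the state is |+z⟩; P(|-y⟩) = |⟨-y|+z⟩|² = 1/2.
Joint probability = 25/34 × 1/2 × 1/2 = 0.184.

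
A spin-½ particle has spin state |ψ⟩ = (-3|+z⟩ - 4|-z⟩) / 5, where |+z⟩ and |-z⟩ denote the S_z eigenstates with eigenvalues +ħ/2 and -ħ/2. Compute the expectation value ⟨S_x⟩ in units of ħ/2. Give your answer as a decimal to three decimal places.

⟨σ_x⟩ = 2 Re(a* b)/(|a|²+|b|²) with a = -3, b = -4.
a* b = 12, so ⟨σ_x⟩ = 24/25.
⟨S_x⟩ = (ħ/2)·⟨σ_x⟩.

0.960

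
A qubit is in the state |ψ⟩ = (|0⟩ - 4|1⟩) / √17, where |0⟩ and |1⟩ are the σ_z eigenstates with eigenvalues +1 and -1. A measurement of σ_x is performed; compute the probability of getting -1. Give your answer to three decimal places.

0.735

|-x⟩ = (|0⟩ - |1⟩)/√2, so ⟨-x|ψ⟩ = (5) / (√2·√17).
P = |5|² / 34 = 25/34.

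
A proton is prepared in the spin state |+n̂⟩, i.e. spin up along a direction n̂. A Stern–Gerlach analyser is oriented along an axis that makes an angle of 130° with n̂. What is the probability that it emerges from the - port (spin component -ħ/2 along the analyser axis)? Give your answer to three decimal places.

0.821

For spin-½, the probability of finding spin-up along an axis at angle θ to the initial spin direction is cos²(θ/2); spin-down is sin²(θ/2).
θ = 130°, so P = sin²(65°) ≈ 0.821.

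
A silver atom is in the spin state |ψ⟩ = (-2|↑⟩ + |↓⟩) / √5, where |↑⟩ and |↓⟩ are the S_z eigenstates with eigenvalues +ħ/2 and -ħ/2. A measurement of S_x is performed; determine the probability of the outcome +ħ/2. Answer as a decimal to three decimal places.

0.100

|+x⟩ = (|↑⟩ + |↓⟩)/√2, so ⟨+x|ψ⟩ = (-1) / (√2·√5).
P = |-1|² / 10 = 1/10.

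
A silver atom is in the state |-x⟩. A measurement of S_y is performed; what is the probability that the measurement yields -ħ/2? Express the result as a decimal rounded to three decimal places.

In the S_z basis, |-x⟩ = (|+z⟩ - |-z⟩)/√2 and |-y⟩ = (|+z⟩ - i|-z⟩)/√2.
|⟨-y|-x⟩|² = 1/2.

0.500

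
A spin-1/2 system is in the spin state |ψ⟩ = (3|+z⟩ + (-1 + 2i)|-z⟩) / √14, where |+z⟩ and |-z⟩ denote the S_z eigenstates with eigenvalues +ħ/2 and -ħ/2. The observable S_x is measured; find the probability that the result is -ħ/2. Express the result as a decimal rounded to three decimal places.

0.714

|-x⟩ = (|+z⟩ - |-z⟩)/√2, so ⟨-x|ψ⟩ = (4 - 2i) / (√2·√14).
P = |4 - 2i|² / 28 = 20/28.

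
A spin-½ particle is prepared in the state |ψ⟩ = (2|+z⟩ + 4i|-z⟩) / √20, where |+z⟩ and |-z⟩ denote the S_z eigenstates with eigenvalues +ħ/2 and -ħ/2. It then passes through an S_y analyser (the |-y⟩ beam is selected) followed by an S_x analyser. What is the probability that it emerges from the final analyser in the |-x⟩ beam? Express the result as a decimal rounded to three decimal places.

First analyser (S_y): P(|-y⟩) = |⟨-y|ψ⟩|² = 4/40.
After stage 1 the state is |-y⟩; P(|-x⟩) = |⟨-x|-y⟩|² = 1/2.
Joint probability = 4/40 × 1/2 = 0.050.

0.050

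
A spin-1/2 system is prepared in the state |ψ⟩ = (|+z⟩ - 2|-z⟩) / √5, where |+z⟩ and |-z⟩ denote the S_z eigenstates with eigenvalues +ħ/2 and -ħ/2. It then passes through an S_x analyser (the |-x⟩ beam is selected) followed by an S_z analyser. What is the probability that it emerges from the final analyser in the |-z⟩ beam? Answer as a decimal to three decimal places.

0.450

First analyser (S_x): P(|-x⟩) = |⟨-x|ψ⟩|² = 9/10.
After stage 1 the state is |-x⟩; P(|-z⟩) = |⟨-z|-x⟩|² = 1/2.
Joint probability = 9/10 × 1/2 = 0.450.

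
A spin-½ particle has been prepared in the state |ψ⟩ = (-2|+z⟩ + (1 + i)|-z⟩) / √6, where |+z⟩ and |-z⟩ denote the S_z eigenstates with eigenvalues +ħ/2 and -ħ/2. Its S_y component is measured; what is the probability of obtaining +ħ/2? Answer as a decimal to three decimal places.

|+y⟩ = (|+z⟩ + i|-z⟩)/√2, so ⟨+y|ψ⟩ = (-1 - i) / (√2·√6).
P = |-1 - i|² / 12 = 2/12.

0.167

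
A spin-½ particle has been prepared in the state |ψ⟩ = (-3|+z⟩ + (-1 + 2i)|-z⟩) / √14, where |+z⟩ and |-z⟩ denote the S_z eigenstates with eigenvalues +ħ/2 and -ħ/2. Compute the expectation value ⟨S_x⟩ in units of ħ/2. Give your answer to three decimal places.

⟨σ_x⟩ = 2 Re(a* b)/(|a|²+|b|²) with a = -3, b = (-1 + 2i).
a* b = (3 - 6i), so ⟨σ_x⟩ = 6/14.
⟨S_x⟩ = (ħ/2)·⟨σ_x⟩.

0.429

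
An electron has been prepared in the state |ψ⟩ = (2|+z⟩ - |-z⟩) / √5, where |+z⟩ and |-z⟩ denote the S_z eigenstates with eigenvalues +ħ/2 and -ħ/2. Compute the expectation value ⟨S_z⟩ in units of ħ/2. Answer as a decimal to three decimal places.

⟨σ_z⟩ = |a|² - |b|² divided by |a|²+|b|², with a, b the |+z⟩, |-z⟩ amplitudes.
= (4 - 1)/5 = 3/5.
⟨S_z⟩ = (ħ/2)·⟨σ_z⟩.

0.600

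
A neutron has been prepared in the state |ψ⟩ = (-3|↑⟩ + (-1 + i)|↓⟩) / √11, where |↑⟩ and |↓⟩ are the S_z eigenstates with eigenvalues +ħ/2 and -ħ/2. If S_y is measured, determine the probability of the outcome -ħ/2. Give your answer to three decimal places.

|-y⟩ = (|↑⟩ - i|↓⟩)/√2, so ⟨-y|ψ⟩ = (-4 - i) / (√2·√11).
P = |-4 - i|² / 22 = 17/22.

0.773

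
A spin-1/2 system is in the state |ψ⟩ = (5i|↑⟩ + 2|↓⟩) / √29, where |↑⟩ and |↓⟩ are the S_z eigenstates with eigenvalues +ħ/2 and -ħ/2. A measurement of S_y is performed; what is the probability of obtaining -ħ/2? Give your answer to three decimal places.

|-y⟩ = (|↑⟩ - i|↓⟩)/√2, so ⟨-y|ψ⟩ = (7i) / (√2·√29).
P = |7i|² / 58 = 49/58.

0.845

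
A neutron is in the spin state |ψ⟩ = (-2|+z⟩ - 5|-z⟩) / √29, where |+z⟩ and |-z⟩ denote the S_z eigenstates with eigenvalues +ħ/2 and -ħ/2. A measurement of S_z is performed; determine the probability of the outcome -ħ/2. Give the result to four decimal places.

The -ħ/2 outcome corresponds to |-z⟩. Its amplitude in |ψ⟩ is -5/√29.
P = |-5|² / 29 = 25/29.

0.8621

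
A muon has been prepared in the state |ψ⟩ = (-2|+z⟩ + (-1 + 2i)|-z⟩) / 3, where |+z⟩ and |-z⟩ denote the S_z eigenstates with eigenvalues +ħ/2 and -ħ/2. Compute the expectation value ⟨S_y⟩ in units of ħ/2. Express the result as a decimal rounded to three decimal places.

⟨σ_y⟩ = 2 Im(a* b)/(|a|²+|b|²) with a = -2, b = (-1 + 2i).
a* b = (2 - 4i), so ⟨σ_y⟩ = -8/9.
⟨S_y⟩ = (ħ/2)·⟨σ_y⟩.

-0.889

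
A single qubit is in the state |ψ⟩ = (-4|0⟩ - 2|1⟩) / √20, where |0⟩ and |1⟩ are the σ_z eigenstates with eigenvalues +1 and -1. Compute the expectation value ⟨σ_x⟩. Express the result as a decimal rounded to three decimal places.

0.800

⟨σ_x⟩ = 2 Re(a* b)/(|a|²+|b|²) with a = -4, b = -2.
a* b = 8, so ⟨σ_x⟩ = 16/20.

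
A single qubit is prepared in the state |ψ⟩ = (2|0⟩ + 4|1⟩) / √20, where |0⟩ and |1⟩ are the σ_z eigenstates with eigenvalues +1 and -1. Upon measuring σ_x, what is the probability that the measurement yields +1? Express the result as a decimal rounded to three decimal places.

0.900

|+x⟩ = (|0⟩ + |1⟩)/√2, so ⟨+x|ψ⟩ = (6) / (√2·√20).
P = |6|² / 40 = 36/40.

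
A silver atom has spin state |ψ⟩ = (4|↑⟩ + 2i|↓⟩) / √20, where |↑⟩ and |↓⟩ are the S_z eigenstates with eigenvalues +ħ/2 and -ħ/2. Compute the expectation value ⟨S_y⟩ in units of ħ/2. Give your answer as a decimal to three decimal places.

0.800

⟨σ_y⟩ = 2 Im(a* b)/(|a|²+|b|²) with a = 4, b = 2i.
a* b = 8i, so ⟨σ_y⟩ = 16/20.
⟨S_y⟩ = (ħ/2)·⟨σ_y⟩.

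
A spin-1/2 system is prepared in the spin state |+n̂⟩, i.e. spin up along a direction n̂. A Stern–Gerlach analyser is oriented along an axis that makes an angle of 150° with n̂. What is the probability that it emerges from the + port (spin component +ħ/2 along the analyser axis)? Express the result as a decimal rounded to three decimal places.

0.067

For spin-½, the probability of finding spin-up along an axis at angle θ to the initial spin direction is cos²(θ/2); spin-down is sin²(θ/2).
θ = 150°, so P = cos²(75°) ≈ 0.067.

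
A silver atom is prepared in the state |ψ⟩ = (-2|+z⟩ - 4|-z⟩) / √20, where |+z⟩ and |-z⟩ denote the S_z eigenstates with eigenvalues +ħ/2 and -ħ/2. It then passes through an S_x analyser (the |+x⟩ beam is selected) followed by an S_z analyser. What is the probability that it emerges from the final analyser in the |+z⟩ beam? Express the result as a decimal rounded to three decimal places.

0.450

First analyser (S_x): P(|+x⟩) = |⟨+x|ψ⟩|² = 36/40.
After stage 1 the state is |+x⟩; P(|+z⟩) = |⟨+z|+x⟩|² = 1/2.
Joint probability = 36/40 × 1/2 = 0.450.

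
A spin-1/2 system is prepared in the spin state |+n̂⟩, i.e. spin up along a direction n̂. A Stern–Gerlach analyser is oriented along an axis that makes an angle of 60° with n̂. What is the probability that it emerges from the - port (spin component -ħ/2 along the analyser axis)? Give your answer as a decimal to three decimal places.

0.250

For spin-½, the probability of finding spin-up along an axis at angle θ to the initial spin direction is cos²(θ/2); spin-down is sin²(θ/2).
θ = 60°, so P = sin²(30°) ≈ 0.250.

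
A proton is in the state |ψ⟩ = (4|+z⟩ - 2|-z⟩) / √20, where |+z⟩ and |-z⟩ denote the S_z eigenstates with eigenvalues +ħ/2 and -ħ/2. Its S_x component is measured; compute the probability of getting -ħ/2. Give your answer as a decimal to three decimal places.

|-x⟩ = (|+z⟩ - |-z⟩)/√2, so ⟨-x|ψ⟩ = (6) / (√2·√20).
P = |6|² / 40 = 36/40.

0.900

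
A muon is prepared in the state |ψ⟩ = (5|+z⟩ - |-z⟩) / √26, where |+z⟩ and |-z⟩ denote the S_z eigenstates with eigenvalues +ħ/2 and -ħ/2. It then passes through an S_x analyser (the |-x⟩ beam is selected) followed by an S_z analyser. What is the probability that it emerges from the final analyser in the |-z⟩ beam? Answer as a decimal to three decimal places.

First analyser (S_x): P(|-x⟩) = |⟨-x|ψ⟩|² = 36/52.
After stage 1 the state is |-x⟩; P(|-z⟩) = |⟨-z|-x⟩|² = 1/2.
Joint probability = 36/52 × 1/2 = 0.346.

0.346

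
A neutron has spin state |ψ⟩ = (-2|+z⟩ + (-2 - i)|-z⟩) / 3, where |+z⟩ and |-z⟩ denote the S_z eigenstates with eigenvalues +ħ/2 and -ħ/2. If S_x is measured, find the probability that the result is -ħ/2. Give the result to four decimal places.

0.0556

|-x⟩ = (|+z⟩ - |-z⟩)/√2, so ⟨-x|ψ⟩ = (i) / (√2·3).
P = |i|² / 18 = 1/18.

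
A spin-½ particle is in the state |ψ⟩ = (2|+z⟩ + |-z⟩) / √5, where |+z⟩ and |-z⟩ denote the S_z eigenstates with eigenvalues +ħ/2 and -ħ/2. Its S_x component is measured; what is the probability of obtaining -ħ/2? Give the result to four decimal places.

|-x⟩ = (|+z⟩ - |-z⟩)/√2, so ⟨-x|ψ⟩ = (1) / (√2·√5).
P = |1|² / 10 = 1/10.

0.1000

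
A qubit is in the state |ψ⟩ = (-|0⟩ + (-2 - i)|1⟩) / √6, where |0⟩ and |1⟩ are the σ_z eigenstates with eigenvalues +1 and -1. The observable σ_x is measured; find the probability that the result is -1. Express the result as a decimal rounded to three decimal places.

|-x⟩ = (|0⟩ - |1⟩)/√2, so ⟨-x|ψ⟩ = (1 + i) / (√2·√6).
P = |1 + i|² / 12 = 2/12.

0.167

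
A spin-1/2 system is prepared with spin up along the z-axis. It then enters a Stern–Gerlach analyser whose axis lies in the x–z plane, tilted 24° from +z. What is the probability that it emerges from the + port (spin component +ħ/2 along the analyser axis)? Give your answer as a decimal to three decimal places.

For spin-½, the probability of finding spin-up along an axis at angle θ to the initial spin direction is cos²(θ/2); spin-down is sin²(θ/2).
θ = 24°, so P = cos²(12°) ≈ 0.957.

0.957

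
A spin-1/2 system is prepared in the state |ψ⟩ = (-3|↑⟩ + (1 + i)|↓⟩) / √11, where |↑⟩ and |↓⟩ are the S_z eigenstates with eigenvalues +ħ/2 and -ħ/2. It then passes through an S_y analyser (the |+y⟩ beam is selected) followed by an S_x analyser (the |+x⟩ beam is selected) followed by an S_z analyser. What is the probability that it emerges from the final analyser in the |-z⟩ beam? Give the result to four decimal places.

First analyser (S_y): P(|+y⟩) = |⟨+y|ψ⟩|² = 5/22.
After stage 1 the state is |+y⟩; P(|+x⟩) = |⟨+x|+y⟩|² = 1/2.
After stage 2 the state is |+x⟩; P(|-z⟩) = |⟨-z|+x⟩|² = 1/2.
Joint probability = 5/22 × 1/2 × 1/2 = 0.0568.

0.0568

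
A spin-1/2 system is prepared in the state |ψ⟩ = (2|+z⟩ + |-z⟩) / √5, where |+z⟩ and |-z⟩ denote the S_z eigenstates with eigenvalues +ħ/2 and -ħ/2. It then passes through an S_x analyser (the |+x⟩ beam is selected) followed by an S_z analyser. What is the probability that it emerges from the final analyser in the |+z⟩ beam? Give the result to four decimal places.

First analyser (S_x): P(|+x⟩) = |⟨+x|ψ⟩|² = 9/10.
After stage 1 the state is |+x⟩; P(|+z⟩) = |⟨+z|+x⟩|² = 1/2.
Joint probability = 9/10 × 1/2 = 0.4500.

0.4500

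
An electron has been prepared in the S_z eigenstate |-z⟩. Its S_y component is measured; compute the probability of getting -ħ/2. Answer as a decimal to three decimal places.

0.500

In the S_z basis, |-z⟩ = |↓⟩ and |-y⟩ = (|↑⟩ - i|↓⟩)/√2.
|⟨-y|-z⟩|² = 1/2.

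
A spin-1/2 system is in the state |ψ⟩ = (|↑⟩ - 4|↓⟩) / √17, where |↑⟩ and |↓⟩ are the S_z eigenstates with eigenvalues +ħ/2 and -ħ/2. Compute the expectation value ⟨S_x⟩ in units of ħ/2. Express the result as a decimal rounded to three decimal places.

⟨σ_x⟩ = 2 Re(a* b)/(|a|²+|b|²) with a = 1, b = -4.
a* b = -4, so ⟨σ_x⟩ = -8/17.
⟨S_x⟩ = (ħ/2)·⟨σ_x⟩.

-0.471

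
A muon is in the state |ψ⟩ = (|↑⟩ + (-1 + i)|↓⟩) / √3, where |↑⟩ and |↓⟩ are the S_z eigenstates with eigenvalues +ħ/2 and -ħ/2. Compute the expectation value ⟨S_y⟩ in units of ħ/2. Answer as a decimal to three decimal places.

0.667

⟨σ_y⟩ = 2 Im(a* b)/(|a|²+|b|²) with a = 1, b = (-1 + i).
a* b = (-1 + i), so ⟨σ_y⟩ = 2/3.
⟨S_y⟩ = (ħ/2)·⟨σ_y⟩.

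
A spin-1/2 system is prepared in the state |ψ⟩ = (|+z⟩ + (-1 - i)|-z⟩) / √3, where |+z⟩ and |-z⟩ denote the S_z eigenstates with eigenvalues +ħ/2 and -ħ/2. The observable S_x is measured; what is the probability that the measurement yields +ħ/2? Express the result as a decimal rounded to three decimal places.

0.167

|+x⟩ = (|+z⟩ + |-z⟩)/√2, so ⟨+x|ψ⟩ = (-i) / (√2·√3).
P = |-i|² / 6 = 1/6.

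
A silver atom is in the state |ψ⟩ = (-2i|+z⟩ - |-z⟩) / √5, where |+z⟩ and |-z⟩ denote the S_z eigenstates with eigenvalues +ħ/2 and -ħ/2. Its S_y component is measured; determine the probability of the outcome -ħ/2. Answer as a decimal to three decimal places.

|-y⟩ = (|+z⟩ - i|-z⟩)/√2, so ⟨-y|ψ⟩ = (-3i) / (√2·√5).
P = |-3i|² / 10 = 9/10.

0.900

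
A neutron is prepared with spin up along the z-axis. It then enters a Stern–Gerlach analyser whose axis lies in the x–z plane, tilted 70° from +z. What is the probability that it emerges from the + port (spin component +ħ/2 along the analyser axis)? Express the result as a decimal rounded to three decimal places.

0.671

For spin-½, the probability of finding spin-up along an axis at angle θ to the initial spin direction is cos²(θ/2); spin-down is sin²(θ/2).
θ = 70°, so P = cos²(35°) ≈ 0.671.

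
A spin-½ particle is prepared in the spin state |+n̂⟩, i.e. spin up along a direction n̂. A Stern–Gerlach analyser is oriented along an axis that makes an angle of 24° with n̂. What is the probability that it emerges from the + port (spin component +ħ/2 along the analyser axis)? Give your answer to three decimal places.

For spin-½, the probability of finding spin-up along an axis at angle θ to the initial spin direction is cos²(θ/2); spin-down is sin²(θ/2).
θ = 24°, so P = cos²(12°) ≈ 0.957.

0.957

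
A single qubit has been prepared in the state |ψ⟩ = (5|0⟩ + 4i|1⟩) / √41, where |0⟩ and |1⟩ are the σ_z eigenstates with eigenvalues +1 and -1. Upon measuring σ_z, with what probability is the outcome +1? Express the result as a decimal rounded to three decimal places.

The +1 outcome corresponds to |0⟩. Its amplitude in |ψ⟩ is 5/√41.
P = |5|² / 41 = 25/41.

0.610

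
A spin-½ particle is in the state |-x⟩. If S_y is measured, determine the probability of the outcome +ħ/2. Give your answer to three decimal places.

In the S_z basis, |-x⟩ = (|↑⟩ - |↓⟩)/√2 and |+y⟩ = (|↑⟩ + i|↓⟩)/√2.
|⟨+y|-x⟩|² = 1/2.

0.500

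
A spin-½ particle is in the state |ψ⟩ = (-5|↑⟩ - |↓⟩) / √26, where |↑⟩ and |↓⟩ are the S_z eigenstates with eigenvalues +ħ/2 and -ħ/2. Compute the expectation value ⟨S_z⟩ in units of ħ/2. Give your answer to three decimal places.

0.923

⟨σ_z⟩ = |a|² - |b|² divided by |a|²+|b|², with a, b the |↑⟩, |↓⟩ amplitudes.
= (25 - 1)/26 = 24/26.
⟨S_z⟩ = (ħ/2)·⟨σ_z⟩.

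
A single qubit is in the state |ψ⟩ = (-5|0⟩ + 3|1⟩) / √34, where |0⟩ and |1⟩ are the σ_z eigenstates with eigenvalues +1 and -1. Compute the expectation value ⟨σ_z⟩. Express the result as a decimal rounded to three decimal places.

0.471

⟨σ_z⟩ = |a|² - |b|² divided by |a|²+|b|², with a, b the |0⟩, |1⟩ amplitudes.
= (25 - 9)/34 = 16/34.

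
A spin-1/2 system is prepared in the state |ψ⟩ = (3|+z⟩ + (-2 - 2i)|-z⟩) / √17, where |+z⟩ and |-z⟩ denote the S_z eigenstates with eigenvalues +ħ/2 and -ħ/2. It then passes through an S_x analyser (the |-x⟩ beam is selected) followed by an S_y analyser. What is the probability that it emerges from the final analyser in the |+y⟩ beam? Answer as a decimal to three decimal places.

First analyser (S_x): P(|-x⟩) = |⟨-x|ψ⟩|² = 29/34.
After stage 1 the state is |-x⟩; P(|+y⟩) = |⟨+y|-x⟩|² = 1/2.
Joint probability = 29/34 × 1/2 = 0.426.

0.426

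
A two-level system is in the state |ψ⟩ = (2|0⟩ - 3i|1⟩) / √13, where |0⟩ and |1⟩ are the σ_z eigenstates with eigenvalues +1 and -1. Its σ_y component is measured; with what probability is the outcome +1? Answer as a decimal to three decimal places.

0.038

|+y⟩ = (|0⟩ + i|1⟩)/√2, so ⟨+y|ψ⟩ = (-1) / (√2·√13).
P = |-1|² / 26 = 1/26.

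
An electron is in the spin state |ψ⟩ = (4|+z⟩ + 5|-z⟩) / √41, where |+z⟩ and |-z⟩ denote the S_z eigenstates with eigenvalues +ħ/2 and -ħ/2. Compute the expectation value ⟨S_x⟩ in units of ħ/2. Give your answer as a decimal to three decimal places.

⟨σ_x⟩ = 2 Re(a* b)/(|a|²+|b|²) with a = 4, b = 5.
a* b = 20, so ⟨σ_x⟩ = 40/41.
⟨S_x⟩ = (ħ/2)·⟨σ_x⟩.

0.976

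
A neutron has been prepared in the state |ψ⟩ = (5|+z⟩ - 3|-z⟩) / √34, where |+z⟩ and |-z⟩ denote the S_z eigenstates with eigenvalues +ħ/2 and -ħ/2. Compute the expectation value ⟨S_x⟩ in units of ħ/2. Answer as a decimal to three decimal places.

-0.882

⟨σ_x⟩ = 2 Re(a* b)/(|a|²+|b|²) with a = 5, b = -3.
a* b = -15, so ⟨σ_x⟩ = -30/34.
⟨S_x⟩ = (ħ/2)·⟨σ_x⟩.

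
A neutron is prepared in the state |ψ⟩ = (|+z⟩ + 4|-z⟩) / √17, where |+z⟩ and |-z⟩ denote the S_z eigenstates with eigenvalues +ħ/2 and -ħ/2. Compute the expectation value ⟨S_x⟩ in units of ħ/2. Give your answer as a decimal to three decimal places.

⟨σ_x⟩ = 2 Re(a* b)/(|a|²+|b|²) with a = 1, b = 4.
a* b = 4, so ⟨σ_x⟩ = 8/17.
⟨S_x⟩ = (ħ/2)·⟨σ_x⟩.

0.471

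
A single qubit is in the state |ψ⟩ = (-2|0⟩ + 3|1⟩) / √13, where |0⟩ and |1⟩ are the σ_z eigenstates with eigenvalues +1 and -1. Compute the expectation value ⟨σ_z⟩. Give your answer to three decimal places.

-0.385

⟨σ_z⟩ = |a|² - |b|² divided by |a|²+|b|², with a, b the |0⟩, |1⟩ amplitudes.
= (4 - 9)/13 = -5/13.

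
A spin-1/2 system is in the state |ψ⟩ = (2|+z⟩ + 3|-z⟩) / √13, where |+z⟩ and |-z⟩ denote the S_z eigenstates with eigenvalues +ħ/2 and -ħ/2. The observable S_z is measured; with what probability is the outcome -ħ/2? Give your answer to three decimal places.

The -ħ/2 outcome corresponds to |-z⟩. Its amplitude in |ψ⟩ is 3/√13.
P = |3|² / 13 = 9/13.

0.692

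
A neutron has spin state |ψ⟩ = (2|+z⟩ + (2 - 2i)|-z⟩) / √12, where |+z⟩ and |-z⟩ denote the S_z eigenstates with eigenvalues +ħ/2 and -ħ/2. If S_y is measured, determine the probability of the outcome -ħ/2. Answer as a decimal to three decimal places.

0.833

|-y⟩ = (|+z⟩ - i|-z⟩)/√2, so ⟨-y|ψ⟩ = (4 + 2i) / (√2·√12).
P = |4 + 2i|² / 24 = 20/24.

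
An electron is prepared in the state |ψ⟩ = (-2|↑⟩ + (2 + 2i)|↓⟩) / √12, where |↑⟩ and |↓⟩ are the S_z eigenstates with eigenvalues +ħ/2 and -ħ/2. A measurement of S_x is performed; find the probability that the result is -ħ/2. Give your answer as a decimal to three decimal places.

|-x⟩ = (|↑⟩ - |↓⟩)/√2, so ⟨-x|ψ⟩ = (-4 - 2i) / (√2·√12).
P = |-4 - 2i|² / 24 = 20/24.

0.833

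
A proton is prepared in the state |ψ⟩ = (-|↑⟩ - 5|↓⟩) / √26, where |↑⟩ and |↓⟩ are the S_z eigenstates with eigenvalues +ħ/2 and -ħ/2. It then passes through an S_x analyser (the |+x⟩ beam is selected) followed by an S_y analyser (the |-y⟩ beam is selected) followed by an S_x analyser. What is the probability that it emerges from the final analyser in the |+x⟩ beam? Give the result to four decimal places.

0.1731

First analyser (S_x): P(|+x⟩) = |⟨+x|ψ⟩|² = 36/52.
After stage 1 the state is |+x⟩; P(|-y⟩) = |⟨-y|+x⟩|² = 1/2.
After stage 2 the state is |-y⟩; P(|+x⟩) = |⟨+x|-y⟩|² = 1/2.
Joint probability = 36/52 × 1/2 × 1/2 = 0.1731.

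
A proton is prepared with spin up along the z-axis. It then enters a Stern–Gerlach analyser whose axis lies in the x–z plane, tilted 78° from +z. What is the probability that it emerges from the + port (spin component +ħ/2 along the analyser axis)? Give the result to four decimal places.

For spin-½, the probability of finding spin-up along an axis at angle θ to the initial spin direction is cos²(θ/2); spin-down is sin²(θ/2).
θ = 78°, so P = cos²(39°) ≈ 0.6040.

0.6040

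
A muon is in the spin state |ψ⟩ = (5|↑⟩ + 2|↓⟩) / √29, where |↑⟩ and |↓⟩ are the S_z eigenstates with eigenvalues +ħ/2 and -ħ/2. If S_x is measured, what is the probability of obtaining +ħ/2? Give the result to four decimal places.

0.8448

|+x⟩ = (|↑⟩ + |↓⟩)/√2, so ⟨+x|ψ⟩ = (7) / (√2·√29).
P = |7|² / 58 = 49/58.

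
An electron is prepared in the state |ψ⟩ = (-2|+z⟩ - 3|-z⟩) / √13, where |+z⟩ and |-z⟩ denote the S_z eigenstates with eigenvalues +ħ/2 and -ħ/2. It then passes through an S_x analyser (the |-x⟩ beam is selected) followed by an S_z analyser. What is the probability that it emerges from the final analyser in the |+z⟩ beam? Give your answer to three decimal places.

First analyser (S_x): P(|-x⟩) = |⟨-x|ψ⟩|² = 1/26.
After stage 1 the state is |-x⟩; P(|+z⟩) = |⟨+z|-x⟩|² = 1/2.
Joint probability = 1/26 × 1/2 = 0.019.

0.019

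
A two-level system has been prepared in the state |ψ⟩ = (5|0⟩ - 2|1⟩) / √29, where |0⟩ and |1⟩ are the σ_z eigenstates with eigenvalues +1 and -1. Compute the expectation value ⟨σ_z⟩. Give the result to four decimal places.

⟨σ_z⟩ = |a|² - |b|² divided by |a|²+|b|², with a, b the |0⟩, |1⟩ amplitudes.
= (25 - 4)/29 = 21/29.

0.7241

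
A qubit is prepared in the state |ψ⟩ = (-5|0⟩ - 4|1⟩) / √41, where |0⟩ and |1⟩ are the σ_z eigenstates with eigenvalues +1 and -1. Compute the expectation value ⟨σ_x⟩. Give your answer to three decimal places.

0.976

⟨σ_x⟩ = 2 Re(a* b)/(|a|²+|b|²) with a = -5, b = -4.
a* b = 20, so ⟨σ_x⟩ = 40/41.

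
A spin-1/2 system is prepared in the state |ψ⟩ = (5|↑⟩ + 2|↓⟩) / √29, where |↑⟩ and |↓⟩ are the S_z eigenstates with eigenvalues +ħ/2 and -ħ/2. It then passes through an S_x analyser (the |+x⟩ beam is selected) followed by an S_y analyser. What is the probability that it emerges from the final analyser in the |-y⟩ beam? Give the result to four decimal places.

First analyser (S_x): P(|+x⟩) = |⟨+x|ψ⟩|² = 49/58.
After stage 1 the state is |+x⟩; P(|-y⟩) = |⟨-y|+x⟩|² = 1/2.
Joint probability = 49/58 × 1/2 = 0.4224.

0.4224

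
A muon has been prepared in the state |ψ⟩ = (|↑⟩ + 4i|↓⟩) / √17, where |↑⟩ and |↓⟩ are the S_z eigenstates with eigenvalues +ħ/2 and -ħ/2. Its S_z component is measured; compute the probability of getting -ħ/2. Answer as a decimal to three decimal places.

0.941

The -ħ/2 outcome corresponds to |↓⟩. Its amplitude in |ψ⟩ is 4i/√17.
P = |4i|² / 17 = 16/17.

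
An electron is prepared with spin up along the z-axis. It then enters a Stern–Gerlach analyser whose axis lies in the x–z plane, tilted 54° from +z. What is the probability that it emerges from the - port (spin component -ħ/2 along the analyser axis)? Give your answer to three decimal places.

For spin-½, the probability of finding spin-up along an axis at angle θ to the initial spin direction is cos²(θ/2); spin-down is sin²(θ/2).
θ = 54°, so P = sin²(27°) ≈ 0.206.

0.206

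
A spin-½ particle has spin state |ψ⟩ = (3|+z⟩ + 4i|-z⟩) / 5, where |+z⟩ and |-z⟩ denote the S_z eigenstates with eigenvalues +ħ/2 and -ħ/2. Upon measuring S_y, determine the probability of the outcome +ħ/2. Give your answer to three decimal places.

0.980

|+y⟩ = (|+z⟩ + i|-z⟩)/√2, so ⟨+y|ψ⟩ = (7) / (√2·5).
P = |7|² / 50 = 49/50.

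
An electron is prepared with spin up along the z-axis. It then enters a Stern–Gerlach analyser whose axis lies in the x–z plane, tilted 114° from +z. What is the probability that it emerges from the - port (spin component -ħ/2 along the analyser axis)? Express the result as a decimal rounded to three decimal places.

For spin-½, the probability of finding spin-up along an axis at angle θ to the initial spin direction is cos²(θ/2); spin-down is sin²(θ/2).
θ = 114°, so P = sin²(57°) ≈ 0.703.

0.703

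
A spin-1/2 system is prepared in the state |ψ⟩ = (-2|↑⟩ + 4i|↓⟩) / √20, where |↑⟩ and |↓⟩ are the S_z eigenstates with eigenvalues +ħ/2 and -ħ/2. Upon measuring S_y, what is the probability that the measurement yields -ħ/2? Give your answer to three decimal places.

0.900

|-y⟩ = (|↑⟩ - i|↓⟩)/√2, so ⟨-y|ψ⟩ = (-6) / (√2·√20).
P = |-6|² / 40 = 36/40.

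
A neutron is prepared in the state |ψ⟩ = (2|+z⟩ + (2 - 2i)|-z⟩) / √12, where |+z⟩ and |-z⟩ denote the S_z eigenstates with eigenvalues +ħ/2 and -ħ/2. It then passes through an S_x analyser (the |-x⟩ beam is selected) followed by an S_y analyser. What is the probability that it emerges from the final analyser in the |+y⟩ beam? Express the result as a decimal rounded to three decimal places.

0.083

First analyser (S_x): P(|-x⟩) = |⟨-x|ψ⟩|² = 4/24.
After stage 1 the state is |-x⟩; P(|+y⟩) = |⟨+y|-x⟩|² = 1/2.
Joint probability = 4/24 × 1/2 = 0.083.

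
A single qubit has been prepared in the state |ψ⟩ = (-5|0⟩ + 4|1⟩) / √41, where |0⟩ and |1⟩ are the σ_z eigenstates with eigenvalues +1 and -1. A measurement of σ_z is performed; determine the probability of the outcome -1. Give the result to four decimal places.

The -1 outcome corresponds to |1⟩. Its amplitude in |ψ⟩ is 4/√41.
P = |4|² / 41 = 16/41.

0.3902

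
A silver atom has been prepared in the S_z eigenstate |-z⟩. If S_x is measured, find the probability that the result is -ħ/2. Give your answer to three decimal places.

In the S_z basis, |-z⟩ = |-z⟩ and |-x⟩ = (|+z⟩ - |-z⟩)/√2.
|⟨-x|-z⟩|² = 1/2.

0.500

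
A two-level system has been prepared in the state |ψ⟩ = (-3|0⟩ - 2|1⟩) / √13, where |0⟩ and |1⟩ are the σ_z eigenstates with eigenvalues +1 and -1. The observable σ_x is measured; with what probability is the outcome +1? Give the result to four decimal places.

0.9615

|+x⟩ = (|0⟩ + |1⟩)/√2, so ⟨+x|ψ⟩ = (-5) / (√2·√13).
P = |-5|² / 26 = 25/26.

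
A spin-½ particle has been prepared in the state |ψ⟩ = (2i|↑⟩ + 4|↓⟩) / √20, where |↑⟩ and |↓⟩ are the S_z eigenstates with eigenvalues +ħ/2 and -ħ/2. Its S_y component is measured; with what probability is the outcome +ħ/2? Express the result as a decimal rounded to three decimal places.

|+y⟩ = (|↑⟩ + i|↓⟩)/√2, so ⟨+y|ψ⟩ = (-2i) / (√2·√20).
P = |-2i|² / 40 = 4/40.

0.100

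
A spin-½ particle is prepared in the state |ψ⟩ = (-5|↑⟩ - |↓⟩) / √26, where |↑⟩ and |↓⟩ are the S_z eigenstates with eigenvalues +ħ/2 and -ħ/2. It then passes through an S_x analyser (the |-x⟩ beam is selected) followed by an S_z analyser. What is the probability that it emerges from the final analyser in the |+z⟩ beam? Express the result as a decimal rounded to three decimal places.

First analyser (S_x): P(|-x⟩) = |⟨-x|ψ⟩|² = 16/52.
After stage 1 the state is |-x⟩; P(|+z⟩) = |⟨+z|-x⟩|² = 1/2.
Joint probability = 16/52 × 1/2 = 0.154.

0.154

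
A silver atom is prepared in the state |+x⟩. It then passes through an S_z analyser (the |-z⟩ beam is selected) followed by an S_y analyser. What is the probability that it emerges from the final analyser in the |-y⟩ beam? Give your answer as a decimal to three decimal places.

First analyser (S_z): from |+x⟩, P(|-z⟩) = 1/2.
After stage 1 the state is |-z⟩; P(|-y⟩) = |⟨-y|-z⟩|² = 1/2.
Joint probability = 1/2 × 1/2 = 0.250.

0.250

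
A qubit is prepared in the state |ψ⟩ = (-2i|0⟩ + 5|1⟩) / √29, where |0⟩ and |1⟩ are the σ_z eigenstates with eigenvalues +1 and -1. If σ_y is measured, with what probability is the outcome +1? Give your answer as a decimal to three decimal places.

0.845

|+y⟩ = (|0⟩ + i|1⟩)/√2, so ⟨+y|ψ⟩ = (-7i) / (√2·√29).
P = |-7i|² / 58 = 49/58.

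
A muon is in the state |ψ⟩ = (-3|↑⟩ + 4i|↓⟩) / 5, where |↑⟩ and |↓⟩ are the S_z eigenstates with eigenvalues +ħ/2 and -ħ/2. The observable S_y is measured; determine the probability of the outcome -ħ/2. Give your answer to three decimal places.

0.980

|-y⟩ = (|↑⟩ - i|↓⟩)/√2, so ⟨-y|ψ⟩ = (-7) / (√2·5).
P = |-7|² / 50 = 49/50.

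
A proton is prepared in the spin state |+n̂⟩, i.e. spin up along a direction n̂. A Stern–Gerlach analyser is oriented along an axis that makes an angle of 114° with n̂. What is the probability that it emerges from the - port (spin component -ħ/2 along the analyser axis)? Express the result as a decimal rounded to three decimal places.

For spin-½, the probability of finding spin-up along an axis at angle θ to the initial spin direction is cos²(θ/2); spin-down is sin²(θ/2).
θ = 114°, so P = sin²(57°) ≈ 0.703.

0.703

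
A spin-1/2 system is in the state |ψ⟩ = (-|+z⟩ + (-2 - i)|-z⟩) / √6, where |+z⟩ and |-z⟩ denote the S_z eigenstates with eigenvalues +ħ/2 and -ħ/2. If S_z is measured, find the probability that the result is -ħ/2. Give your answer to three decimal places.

0.833

The -ħ/2 outcome corresponds to |-z⟩. Its amplitude in |ψ⟩ is (-2 - i)/√6.
P = |-2 - i|² / 6 = 5/6.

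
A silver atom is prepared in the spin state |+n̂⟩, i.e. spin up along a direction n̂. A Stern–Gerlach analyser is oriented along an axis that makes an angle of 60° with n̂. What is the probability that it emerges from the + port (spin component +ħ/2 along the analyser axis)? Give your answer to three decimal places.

For spin-½, the probability of finding spin-up along an axis at angle θ to the initial spin direction is cos²(θ/2); spin-down is sin²(θ/2).
θ = 60°, so P = cos²(30°) ≈ 0.750.

0.750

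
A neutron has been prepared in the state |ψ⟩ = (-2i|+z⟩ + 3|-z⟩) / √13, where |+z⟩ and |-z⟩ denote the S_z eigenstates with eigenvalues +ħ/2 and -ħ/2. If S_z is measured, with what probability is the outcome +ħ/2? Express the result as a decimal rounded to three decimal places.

0.308

The +ħ/2 outcome corresponds to |+z⟩. Its amplitude in |ψ⟩ is -2i/√13.
P = |-2i|² / 13 = 4/13.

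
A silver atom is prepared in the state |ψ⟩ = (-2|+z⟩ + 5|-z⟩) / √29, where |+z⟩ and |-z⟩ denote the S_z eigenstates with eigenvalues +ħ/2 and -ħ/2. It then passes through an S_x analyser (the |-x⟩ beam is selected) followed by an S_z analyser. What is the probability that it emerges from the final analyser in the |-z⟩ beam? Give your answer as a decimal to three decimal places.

0.422

First analyser (S_x): P(|-x⟩) = |⟨-x|ψ⟩|² = 49/58.
After stage 1 the state is |-x⟩; P(|-z⟩) = |⟨-z|-x⟩|² = 1/2.
Joint probability = 49/58 × 1/2 = 0.422.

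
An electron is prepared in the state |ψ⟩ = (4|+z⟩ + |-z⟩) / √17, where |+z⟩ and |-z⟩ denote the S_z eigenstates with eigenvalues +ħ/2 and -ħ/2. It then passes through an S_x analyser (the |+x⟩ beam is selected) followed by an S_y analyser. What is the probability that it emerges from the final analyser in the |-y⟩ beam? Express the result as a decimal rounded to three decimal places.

0.368

First analyser (S_x): P(|+x⟩) = |⟨+x|ψ⟩|² = 25/34.
After stage 1 the state is |+x⟩; P(|-y⟩) = |⟨-y|+x⟩|² = 1/2.
Joint probability = 25/34 × 1/2 = 0.368.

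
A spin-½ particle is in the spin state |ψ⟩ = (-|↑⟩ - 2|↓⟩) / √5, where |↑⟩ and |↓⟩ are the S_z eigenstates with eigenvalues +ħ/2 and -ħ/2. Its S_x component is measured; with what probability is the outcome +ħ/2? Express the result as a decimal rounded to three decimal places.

0.900

|+x⟩ = (|↑⟩ + |↓⟩)/√2, so ⟨+x|ψ⟩ = (-3) / (√2·√5).
P = |-3|² / 10 = 9/10.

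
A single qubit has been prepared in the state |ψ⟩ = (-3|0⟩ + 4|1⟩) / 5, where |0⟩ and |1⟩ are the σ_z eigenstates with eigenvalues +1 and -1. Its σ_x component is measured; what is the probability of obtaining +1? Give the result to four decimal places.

|+x⟩ = (|0⟩ + |1⟩)/√2, so ⟨+x|ψ⟩ = (1) / (√2·5).
P = |1|² / 50 = 1/50.

0.0200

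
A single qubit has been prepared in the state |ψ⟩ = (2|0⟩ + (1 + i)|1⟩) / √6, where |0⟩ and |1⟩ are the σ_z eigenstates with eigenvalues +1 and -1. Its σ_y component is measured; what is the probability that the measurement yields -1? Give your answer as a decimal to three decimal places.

|-y⟩ = (|0⟩ - i|1⟩)/√2, so ⟨-y|ψ⟩ = (1 + i) / (√2·√6).
P = |1 + i|² / 12 = 2/12.

0.167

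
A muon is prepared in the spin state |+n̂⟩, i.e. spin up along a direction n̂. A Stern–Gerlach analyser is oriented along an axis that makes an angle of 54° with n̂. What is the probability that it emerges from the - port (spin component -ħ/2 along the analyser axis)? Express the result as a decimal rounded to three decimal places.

0.206

For spin-½, the probability of finding spin-up along an axis at angle θ to the initial spin direction is cos²(θ/2); spin-down is sin²(θ/2).
θ = 54°, so P = sin²(27°) ≈ 0.206.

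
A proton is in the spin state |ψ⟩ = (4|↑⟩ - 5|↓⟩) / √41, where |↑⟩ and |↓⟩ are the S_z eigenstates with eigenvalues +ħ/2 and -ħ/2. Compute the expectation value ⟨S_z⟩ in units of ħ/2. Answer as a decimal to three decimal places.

-0.220

⟨σ_z⟩ = |a|² - |b|² divided by |a|²+|b|², with a, b the |↑⟩, |↓⟩ amplitudes.
= (16 - 25)/41 = -9/41.
⟨S_z⟩ = (ħ/2)·⟨σ_z⟩.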